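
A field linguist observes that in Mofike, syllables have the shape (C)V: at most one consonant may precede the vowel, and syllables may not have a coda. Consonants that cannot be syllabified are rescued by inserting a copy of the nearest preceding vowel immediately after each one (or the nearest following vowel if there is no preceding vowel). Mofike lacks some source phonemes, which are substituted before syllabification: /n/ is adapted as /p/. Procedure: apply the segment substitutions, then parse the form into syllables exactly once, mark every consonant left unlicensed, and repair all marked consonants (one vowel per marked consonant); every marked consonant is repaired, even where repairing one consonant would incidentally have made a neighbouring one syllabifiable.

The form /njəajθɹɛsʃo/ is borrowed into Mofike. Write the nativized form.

pəjəajaθaɹɛsɛʃo

Substitution: /n/ → /p/, giving /pjəajθɹɛsʃo/.
Syllabifying with onset maximization leaves /p/, /j/, /θ/, /s/ stranded (no codas are permitted; onsets are limited to one consonant).
Each unlicensed consonant becomes the onset of a new syllable: /p/ → /pə/, /j/ → /ja/, /θ/ → /θa/, /s/ → /sɛ/.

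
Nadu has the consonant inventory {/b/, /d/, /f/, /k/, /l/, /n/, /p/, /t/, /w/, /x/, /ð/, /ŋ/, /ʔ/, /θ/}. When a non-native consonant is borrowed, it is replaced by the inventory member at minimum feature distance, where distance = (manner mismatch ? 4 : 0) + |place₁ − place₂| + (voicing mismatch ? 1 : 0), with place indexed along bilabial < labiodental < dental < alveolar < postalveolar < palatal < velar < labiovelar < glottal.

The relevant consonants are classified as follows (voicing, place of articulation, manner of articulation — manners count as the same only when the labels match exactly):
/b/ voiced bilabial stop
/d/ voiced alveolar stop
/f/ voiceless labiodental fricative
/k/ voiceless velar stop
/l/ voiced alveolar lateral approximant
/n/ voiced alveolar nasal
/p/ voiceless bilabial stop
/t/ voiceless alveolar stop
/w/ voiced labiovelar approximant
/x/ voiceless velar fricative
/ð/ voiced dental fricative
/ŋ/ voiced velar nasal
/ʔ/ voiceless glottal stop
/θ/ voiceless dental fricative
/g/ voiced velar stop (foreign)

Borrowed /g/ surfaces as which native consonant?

k

/k/ is closest: same manner (stop), place distance 0 (velar→velar), voicing differs (+1); total 1. Next closest is /d/ at distance 3.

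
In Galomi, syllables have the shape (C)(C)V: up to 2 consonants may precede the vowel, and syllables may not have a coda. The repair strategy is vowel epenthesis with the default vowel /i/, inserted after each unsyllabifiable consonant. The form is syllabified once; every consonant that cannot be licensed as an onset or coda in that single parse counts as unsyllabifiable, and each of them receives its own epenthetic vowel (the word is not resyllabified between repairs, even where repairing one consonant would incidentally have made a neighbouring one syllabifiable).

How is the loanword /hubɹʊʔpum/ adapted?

Under (C)(C)V, the unsyllabifiable consonants are /m/ (no codas are permitted; onsets may contain at most 2 consonants).
Each unlicensed consonant becomes the onset of a new syllable: /m/ → /mi/.

hubɹʊʔpumi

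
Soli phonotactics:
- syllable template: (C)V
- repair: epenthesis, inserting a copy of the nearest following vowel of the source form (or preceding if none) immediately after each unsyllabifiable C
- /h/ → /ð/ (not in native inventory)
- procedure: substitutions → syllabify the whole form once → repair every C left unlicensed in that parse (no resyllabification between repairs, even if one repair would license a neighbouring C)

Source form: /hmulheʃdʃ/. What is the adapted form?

ðumuleðeʃedeʃe

Substitution: /h/ → /ð/, giving /ðmulðeʃdʃ/.
The consonants /ð/, /l/, /ʃ/, /d/, /ʃ/ cannot be parsed into a legal (C)V syllable (no codas are permitted; onsets are limited to one consonant).
Inserting the epenthetic vowel yields /ð/ → /ðu/, /l/ → /le/, /ʃ/ → /ʃe/, /d/ → /de/, /ʃ/ → /ʃe/.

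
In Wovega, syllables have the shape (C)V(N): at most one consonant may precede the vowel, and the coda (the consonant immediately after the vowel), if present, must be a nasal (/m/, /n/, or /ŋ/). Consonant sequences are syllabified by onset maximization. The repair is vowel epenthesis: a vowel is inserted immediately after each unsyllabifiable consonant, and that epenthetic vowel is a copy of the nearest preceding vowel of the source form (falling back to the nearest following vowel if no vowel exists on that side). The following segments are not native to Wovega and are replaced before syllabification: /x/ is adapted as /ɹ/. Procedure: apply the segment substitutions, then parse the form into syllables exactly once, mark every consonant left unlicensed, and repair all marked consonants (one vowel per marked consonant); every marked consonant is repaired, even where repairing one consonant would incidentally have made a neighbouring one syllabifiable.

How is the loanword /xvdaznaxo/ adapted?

ɹavadazanaɹo

Substitution: /x/ → /ɹ/, giving /ɹvdaznaɹo/.
Under (C)V(N), the unsyllabifiable consonants are /ɹ/, /v/, /z/ (only a nasal (/m/, /n/, or /ŋ/) is licensed in coda position; onsets are limited to one consonant).
Epenthesis after each stranded consonant: /ɹ/ → /ɹa/, /v/ → /va/, /z/ → /za/.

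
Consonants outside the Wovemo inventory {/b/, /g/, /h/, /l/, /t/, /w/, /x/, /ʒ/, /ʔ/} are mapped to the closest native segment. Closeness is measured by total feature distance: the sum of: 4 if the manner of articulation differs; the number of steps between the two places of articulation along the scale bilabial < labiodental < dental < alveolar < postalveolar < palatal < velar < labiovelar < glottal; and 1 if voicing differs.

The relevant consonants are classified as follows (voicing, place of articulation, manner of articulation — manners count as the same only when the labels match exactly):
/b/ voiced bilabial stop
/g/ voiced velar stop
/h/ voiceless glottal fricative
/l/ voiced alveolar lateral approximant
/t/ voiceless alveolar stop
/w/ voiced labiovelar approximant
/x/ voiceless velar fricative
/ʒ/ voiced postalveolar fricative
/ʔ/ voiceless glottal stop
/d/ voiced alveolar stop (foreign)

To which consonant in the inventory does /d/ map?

/t/ is closest: same manner (stop), place distance 0 (alveolar→alveolar), voicing differs (+1); total 1. Next closest is /b/ at distance 3.

t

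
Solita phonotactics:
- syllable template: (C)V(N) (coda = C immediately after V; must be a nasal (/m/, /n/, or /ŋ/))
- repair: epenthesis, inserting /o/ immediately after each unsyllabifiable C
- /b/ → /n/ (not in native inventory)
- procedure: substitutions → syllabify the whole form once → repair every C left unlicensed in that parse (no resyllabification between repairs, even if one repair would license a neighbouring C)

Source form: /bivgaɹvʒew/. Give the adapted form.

Substitution: /b/ → /n/, giving /nivgaɹvʒew/.
The consonants /v/, /ɹ/, /v/, /w/ cannot be parsed into a legal (C)V(N) syllable (only a nasal (/m/, /n/, or /ŋ/) is licensed in coda position; onsets are limited to one consonant).
Epenthesis after each stranded consonant: /v/ → /vo/, /ɹ/ → /ɹo/, /v/ → /vo/, /w/ → /wo/.

nivogaɹovoʒewo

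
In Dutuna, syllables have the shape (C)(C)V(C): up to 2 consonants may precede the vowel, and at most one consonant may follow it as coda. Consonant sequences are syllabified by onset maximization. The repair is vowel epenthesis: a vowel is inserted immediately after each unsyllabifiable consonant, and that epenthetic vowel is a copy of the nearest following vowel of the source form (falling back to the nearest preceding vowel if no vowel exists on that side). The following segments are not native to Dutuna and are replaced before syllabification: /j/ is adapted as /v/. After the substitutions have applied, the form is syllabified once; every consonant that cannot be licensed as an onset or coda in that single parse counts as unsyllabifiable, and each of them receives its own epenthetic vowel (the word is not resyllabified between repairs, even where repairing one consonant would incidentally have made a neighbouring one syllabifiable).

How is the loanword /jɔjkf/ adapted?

Substitution: /j/ → /v/, giving /vɔvkf/.
Under (C)(C)V(C), the unsyllabifiable consonants are /k/, /f/ (at most one coda consonant is licensed; onsets may contain at most 2 consonants).
Epenthesis after each stranded consonant: /k/ → /kɔ/, /f/ → /fɔ/.

vɔvkɔfɔ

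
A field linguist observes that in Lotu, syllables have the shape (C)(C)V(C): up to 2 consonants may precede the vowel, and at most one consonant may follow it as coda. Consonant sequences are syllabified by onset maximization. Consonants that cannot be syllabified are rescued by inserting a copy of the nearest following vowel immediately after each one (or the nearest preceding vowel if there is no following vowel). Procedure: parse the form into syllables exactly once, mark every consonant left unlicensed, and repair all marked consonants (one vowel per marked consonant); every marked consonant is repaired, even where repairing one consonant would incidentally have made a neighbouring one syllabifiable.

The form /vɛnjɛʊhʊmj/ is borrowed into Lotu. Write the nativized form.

vɛnjɛʊhʊmjʊ

The consonants /j/ cannot be parsed into a legal (C)(C)V(C) syllable (at most one coda consonant is licensed; onsets may contain at most 2 consonants).
Inserting the epenthetic vowel yields /j/ → /jʊ/.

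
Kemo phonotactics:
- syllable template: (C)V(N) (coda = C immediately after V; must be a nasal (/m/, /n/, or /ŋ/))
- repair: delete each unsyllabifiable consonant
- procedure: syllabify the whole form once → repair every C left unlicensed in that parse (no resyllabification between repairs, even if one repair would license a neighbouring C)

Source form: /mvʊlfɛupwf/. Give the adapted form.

vʊfɛu

The consonants /m/, /l/, /p/, /w/, /f/ cannot be parsed into a legal (C)V(N) syllable (only a nasal (/m/, /n/, or /ŋ/) is licensed in coda position; onsets are limited to one consonant).
Each unlicensed consonant is deleted: /m/, /l/, /p/, /w/, /f/.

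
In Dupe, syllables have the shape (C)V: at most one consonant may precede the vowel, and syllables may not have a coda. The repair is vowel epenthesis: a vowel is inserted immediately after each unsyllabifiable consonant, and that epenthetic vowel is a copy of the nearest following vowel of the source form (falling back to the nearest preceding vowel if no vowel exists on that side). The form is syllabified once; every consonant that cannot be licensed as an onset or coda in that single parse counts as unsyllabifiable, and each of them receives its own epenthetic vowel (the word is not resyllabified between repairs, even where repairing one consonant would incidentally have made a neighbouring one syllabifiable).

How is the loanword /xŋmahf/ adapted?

Syllabifying with onset maximization leaves /x/, /ŋ/, /h/, /f/ stranded (no codas are permitted; onsets are limited to one consonant).
Inserting the epenthetic vowel yields /x/ → /xa/, /ŋ/ → /ŋa/, /h/ → /ha/, /f/ → /fa/.

xaŋamahafa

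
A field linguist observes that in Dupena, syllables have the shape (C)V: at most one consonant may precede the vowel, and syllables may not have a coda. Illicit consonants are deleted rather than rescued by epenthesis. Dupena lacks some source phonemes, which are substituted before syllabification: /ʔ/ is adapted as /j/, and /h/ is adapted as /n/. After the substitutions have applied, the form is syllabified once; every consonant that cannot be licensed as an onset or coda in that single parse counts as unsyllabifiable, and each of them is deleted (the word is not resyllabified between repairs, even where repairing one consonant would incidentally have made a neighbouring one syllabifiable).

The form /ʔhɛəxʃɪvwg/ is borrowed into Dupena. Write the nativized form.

Substitution: /ʔ/ → /j/, /h/ → /n/, giving /jnɛəxʃɪvwg/.
Under (C)V, the unsyllabifiable consonants are /j/, /x/, /v/, /w/, /g/ (no codas are permitted; onsets are limited to one consonant).
Each unlicensed consonant is deleted: /j/, /x/, /v/, /w/, /g/.

nɛəʃɪ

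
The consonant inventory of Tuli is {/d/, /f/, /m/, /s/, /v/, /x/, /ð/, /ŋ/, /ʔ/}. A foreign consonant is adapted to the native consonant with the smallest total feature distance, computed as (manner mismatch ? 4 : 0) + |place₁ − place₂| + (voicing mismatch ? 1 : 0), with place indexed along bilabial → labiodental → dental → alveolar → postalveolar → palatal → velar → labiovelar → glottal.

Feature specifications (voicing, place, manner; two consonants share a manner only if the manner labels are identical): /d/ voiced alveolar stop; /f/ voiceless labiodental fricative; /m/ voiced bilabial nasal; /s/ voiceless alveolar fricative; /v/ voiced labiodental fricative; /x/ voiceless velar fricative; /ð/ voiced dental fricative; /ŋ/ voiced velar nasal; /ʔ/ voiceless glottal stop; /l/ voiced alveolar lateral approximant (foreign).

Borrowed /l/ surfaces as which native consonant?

d

/d/ is closest: manner differs (lateral approximant→stop, +4), place distance 0 (alveolar→alveolar), same voicing; total 4. Next closest is /s/ at distance 5.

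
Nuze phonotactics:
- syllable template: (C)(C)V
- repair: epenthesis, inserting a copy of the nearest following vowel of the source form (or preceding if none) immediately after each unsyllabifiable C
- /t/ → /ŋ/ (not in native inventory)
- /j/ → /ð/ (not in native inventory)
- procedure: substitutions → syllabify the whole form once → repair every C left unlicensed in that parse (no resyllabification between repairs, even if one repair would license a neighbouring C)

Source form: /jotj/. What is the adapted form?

Substitution: /j/ → /ð/, /t/ → /ŋ/, giving /ðoŋð/.
The consonants /ŋ/, /ð/ cannot be parsed into a legal (C)(C)V syllable (no codas are permitted; onsets may contain at most 2 consonants).
Epenthesis after each stranded consonant: /ŋ/ → /ŋo/, /ð/ → /ðo/.

ðoŋoðo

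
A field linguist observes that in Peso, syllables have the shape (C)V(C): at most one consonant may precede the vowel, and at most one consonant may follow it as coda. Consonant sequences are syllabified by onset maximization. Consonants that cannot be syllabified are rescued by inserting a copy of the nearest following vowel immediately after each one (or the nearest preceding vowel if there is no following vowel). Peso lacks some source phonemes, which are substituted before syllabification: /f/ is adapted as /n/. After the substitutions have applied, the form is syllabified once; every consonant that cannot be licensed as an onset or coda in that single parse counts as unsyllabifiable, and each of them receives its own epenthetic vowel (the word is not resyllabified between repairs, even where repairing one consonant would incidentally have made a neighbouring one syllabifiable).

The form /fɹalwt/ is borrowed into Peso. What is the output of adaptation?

naɹalwata

Substitution: /f/ → /n/, giving /nɹalwt/.
The consonants /n/, /w/, /t/ cannot be parsed into a legal (C)V(C) syllable (at most one coda consonant is licensed; onsets are limited to one consonant).
Each unlicensed consonant becomes the onset of a new syllable: /n/ → /na/, /w/ → /wa/, /t/ → /ta/.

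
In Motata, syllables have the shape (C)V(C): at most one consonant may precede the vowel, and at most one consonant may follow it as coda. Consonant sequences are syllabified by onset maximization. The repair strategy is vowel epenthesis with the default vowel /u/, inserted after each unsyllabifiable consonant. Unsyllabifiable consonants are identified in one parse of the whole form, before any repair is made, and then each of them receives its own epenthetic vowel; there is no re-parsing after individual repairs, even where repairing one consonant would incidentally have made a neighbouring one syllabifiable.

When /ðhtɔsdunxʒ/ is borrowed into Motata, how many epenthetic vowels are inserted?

The unsyllabifiable consonants are /ð/, /h/, /x/, /ʒ/; each receives one epenthetic vowel.

4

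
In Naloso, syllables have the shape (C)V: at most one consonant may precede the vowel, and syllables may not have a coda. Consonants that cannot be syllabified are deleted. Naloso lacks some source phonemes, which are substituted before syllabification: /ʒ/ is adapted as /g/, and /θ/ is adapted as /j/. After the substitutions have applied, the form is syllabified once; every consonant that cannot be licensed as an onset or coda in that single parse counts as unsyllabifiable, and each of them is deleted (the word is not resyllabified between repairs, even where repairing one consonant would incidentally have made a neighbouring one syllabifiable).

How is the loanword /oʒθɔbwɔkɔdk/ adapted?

ojɔwɔkɔ

Substitution: /ʒ/ → /g/, /θ/ → /j/, giving /ogjɔbwɔkɔdk/.
Under (C)V, the unsyllabifiable consonants are /g/, /b/, /d/, /k/ (no codas are permitted; onsets are limited to one consonant).
Each unlicensed consonant is deleted: /g/, /b/, /d/, /k/.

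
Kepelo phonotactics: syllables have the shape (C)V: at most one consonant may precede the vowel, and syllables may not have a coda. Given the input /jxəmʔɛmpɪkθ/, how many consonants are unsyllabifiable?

The consonants /j/, /m/, /m/, /k/, /θ/ cannot be parsed into a legal (C)V syllable (no codas are permitted; onsets are limited to one consonant).

5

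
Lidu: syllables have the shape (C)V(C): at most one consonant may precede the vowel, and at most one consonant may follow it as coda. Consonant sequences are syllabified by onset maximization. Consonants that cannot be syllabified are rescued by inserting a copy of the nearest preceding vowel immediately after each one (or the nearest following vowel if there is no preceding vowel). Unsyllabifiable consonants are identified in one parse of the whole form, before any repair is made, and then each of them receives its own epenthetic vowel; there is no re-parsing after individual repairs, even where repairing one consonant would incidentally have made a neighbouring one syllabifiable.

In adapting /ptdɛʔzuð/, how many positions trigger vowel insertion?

2

The unsyllabifiable consonants are /p/, /t/; each receives one epenthetic vowel.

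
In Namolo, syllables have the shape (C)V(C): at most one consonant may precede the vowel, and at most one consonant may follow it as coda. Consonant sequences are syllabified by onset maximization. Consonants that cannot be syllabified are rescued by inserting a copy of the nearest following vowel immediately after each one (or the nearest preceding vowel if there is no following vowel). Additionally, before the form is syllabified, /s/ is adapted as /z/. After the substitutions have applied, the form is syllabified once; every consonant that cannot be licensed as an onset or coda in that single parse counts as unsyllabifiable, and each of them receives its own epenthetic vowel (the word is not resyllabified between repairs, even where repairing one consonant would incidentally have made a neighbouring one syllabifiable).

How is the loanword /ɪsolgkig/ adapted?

ɪzolgikig

Substitution: /s/ → /z/, giving /ɪzolgkig/.
Syllabifying with onset maximization leaves /g/ stranded (at most one coda consonant is licensed; onsets are limited to one consonant).
Each unlicensed consonant becomes the onset of a new syllable: /g/ → /gi/.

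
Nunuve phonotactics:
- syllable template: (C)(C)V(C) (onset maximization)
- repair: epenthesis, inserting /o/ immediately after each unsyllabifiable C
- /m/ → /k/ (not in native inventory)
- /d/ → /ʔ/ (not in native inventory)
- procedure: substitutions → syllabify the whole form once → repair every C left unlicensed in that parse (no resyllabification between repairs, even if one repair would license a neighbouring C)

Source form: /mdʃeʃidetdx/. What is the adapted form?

Substitution: /m/ → /k/, /d/ → /ʔ/, giving /kʔʃeʃiʔetʔx/.
The consonants /k/, /ʔ/, /x/ cannot be parsed into a legal (C)(C)V(C) syllable (at most one coda consonant is licensed; onsets may contain at most 2 consonants).
Inserting the epenthetic vowel yields /k/ → /ko/, /ʔ/ → /ʔo/, /x/ → /xo/.

koʔʃeʃiʔetʔoxo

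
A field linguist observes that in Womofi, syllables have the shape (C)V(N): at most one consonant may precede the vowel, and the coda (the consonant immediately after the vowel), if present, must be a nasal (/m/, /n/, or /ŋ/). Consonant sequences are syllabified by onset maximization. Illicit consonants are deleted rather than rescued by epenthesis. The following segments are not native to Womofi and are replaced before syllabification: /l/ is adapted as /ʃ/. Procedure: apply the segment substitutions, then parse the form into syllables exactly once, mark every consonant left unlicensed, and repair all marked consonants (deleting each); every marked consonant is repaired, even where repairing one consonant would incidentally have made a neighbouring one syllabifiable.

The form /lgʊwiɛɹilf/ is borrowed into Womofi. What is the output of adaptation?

Substitution: /l/ → /ʃ/, giving /ʃgʊwiɛɹiʃf/.
Syllabifying with onset maximization leaves /ʃ/, /ʃ/, /f/ stranded (only a nasal (/m/, /n/, or /ŋ/) is licensed in coda position; onsets are limited to one consonant).
Deleting the stranded consonants removes /ʃ/, /ʃ/, /f/.

gʊwiɛɹi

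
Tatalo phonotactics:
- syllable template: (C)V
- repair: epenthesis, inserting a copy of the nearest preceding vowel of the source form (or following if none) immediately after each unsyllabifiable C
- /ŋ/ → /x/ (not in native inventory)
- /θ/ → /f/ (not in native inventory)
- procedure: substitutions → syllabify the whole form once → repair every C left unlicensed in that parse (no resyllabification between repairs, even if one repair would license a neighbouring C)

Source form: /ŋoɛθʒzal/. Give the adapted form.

xoɛfɛʒɛzala

Substitution: /ŋ/ → /x/, /θ/ → /f/, giving /xoɛfʒzal/.
The consonants /f/, /ʒ/, /l/ cannot be parsed into a legal (C)V syllable (no codas are permitted; onsets are limited to one consonant).
Epenthesis after each stranded consonant: /f/ → /fɛ/, /ʒ/ → /ʒɛ/, /l/ → /la/.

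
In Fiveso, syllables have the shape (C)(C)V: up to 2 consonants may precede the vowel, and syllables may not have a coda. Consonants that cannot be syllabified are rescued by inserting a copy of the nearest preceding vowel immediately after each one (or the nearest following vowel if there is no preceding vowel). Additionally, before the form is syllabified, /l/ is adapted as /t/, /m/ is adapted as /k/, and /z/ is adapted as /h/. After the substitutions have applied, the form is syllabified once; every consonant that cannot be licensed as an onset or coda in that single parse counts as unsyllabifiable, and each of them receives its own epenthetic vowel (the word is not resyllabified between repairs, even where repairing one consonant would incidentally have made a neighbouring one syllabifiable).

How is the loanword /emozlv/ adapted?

ekohotovo

Substitution: /m/ → /k/, /z/ → /h/, /l/ → /t/, giving /ekohtv/.
Syllabifying with onset maximization leaves /h/, /t/, /v/ stranded (no codas are permitted; onsets may contain at most 2 consonants).
Inserting the epenthetic vowel yields /h/ → /ho/, /t/ → /to/, /v/ → /vo/.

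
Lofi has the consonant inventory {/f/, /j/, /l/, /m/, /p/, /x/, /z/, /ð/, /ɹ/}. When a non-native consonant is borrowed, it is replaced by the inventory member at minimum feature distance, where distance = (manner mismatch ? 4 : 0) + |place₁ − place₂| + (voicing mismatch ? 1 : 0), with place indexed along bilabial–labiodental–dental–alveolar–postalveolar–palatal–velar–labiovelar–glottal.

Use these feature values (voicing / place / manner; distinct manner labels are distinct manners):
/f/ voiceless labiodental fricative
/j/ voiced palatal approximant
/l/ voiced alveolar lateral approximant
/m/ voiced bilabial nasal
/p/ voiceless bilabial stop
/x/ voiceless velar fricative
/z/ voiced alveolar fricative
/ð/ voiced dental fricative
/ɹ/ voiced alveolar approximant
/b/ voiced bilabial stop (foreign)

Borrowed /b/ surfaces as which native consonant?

p

/p/ is closest: same manner (stop), place distance 0 (bilabial→bilabial), voicing differs (+1); total 1. Next closest is /m/ at distance 4.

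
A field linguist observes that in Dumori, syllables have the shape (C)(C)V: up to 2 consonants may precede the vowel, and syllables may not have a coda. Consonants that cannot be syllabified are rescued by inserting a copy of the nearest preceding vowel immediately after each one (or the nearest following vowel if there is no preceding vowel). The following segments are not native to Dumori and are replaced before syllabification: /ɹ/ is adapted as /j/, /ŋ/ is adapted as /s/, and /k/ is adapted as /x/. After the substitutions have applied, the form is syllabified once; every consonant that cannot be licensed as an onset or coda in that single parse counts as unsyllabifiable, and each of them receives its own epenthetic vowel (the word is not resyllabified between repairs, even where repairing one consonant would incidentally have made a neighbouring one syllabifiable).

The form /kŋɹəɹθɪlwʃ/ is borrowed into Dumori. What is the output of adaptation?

Substitution: /k/ → /x/, /ŋ/ → /s/, /ɹ/ → /j/, giving /xsjəjθɪlwʃ/.
Syllabifying with onset maximization leaves /x/, /l/, /w/, /ʃ/ stranded (no codas are permitted; onsets may contain at most 2 consonants).
Each unlicensed consonant becomes the onset of a new syllable: /x/ → /xə/, /l/ → /lɪ/, /w/ → /wɪ/, /ʃ/ → /ʃɪ/.

xəsjəjθɪlɪwɪʃɪ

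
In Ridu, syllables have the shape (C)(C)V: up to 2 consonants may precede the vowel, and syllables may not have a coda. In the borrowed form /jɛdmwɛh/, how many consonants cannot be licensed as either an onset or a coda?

Under (C)(C)V, the unsyllabifiable consonants are /d/, /h/ (no codas are permitted; onsets may contain at most 2 consonants).

2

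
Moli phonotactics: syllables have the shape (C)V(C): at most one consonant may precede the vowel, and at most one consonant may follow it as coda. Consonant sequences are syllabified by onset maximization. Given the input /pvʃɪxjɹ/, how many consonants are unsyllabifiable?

4

The consonants /p/, /v/, /j/, /ɹ/ cannot be parsed into a legal (C)V(C) syllable (at most one coda consonant is licensed; onsets are limited to one consonant).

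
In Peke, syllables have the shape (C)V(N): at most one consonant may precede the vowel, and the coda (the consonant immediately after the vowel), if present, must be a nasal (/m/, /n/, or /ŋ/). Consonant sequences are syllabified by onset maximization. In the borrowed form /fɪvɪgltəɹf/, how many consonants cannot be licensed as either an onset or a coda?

4

Under (C)V(N), the unsyllabifiable consonants are /g/, /l/, /ɹ/, /f/ (only a nasal (/m/, /n/, or /ŋ/) is licensed in coda position; onsets are limited to one consonant).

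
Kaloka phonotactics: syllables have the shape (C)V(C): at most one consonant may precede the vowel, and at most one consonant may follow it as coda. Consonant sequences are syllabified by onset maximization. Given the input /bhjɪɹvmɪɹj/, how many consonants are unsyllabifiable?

4

Syllabifying with onset maximization leaves /b/, /h/, /v/, /j/ stranded (at most one coda consonant is licensed; onsets are limited to one consonant).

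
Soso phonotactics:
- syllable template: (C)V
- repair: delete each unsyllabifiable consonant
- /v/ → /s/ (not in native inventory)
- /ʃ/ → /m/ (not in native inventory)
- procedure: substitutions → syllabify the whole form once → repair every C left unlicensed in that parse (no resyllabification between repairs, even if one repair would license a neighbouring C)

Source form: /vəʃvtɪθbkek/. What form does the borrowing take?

Substitution: /v/ → /s/, /ʃ/ → /m/, giving /səmstɪθbkek/.
The consonants /m/, /s/, /θ/, /b/, /k/ cannot be parsed into a legal (C)V syllable (no codas are permitted; onsets are limited to one consonant).
Each unlicensed consonant is deleted: /m/, /s/, /θ/, /b/, /k/.

sətɪke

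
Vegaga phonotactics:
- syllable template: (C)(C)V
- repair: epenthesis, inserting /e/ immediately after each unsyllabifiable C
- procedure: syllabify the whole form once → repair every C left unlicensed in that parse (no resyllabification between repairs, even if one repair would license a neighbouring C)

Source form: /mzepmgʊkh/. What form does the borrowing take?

Under (C)(C)V, the unsyllabifiable consonants are /p/, /k/, /h/ (no codas are permitted; onsets may contain at most 2 consonants).
Each unlicensed consonant becomes the onset of a new syllable: /p/ → /pe/, /k/ → /ke/, /h/ → /he/.

mzepemgʊkehe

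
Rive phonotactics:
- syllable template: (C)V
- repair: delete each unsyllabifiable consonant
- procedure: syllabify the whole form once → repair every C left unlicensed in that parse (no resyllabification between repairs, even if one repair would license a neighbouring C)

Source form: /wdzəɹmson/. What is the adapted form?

zəso

Under (C)V, the unsyllabifiable consonants are /w/, /d/, /ɹ/, /m/, /n/ (no codas are permitted; onsets are limited to one consonant).
Deletion applies to /w/, /d/, /ɹ/, /m/, /n/.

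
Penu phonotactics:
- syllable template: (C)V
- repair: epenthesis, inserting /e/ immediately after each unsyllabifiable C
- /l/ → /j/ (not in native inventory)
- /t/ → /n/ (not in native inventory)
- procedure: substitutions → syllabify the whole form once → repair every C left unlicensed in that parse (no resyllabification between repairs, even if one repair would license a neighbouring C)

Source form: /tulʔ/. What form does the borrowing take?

nujeʔe

Substitution: /t/ → /n/, /l/ → /j/, giving /nujʔ/.
Syllabifying with onset maximization leaves /j/, /ʔ/ stranded (no codas are permitted; onsets are limited to one consonant).
Each unlicensed consonant becomes the onset of a new syllable: /j/ → /je/, /ʔ/ → /ʔe/.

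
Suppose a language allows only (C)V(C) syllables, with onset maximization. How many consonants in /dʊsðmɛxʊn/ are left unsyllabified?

The consonants /ð/ cannot be parsed into a legal (C)V(C) syllable (at most one coda consonant is licensed; onsets are limited to one consonant).

1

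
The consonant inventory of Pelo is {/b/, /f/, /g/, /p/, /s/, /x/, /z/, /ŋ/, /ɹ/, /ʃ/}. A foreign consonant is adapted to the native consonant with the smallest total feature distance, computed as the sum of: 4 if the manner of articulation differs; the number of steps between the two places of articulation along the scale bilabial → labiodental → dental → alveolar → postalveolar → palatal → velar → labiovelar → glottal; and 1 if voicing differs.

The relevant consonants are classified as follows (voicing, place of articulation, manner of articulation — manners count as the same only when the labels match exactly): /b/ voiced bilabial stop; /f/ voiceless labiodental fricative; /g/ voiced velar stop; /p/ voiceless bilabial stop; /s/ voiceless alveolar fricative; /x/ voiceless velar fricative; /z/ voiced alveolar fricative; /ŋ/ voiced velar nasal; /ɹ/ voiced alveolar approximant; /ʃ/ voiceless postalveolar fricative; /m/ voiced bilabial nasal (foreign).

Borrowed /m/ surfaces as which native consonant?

/b/ is closest: manner differs (nasal→stop, +4), place distance 0 (bilabial→bilabial), same voicing; total 4. Next closest is /p/ at distance 5.

b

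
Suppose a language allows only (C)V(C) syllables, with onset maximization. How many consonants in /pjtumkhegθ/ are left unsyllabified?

4

Syllabifying with onset maximization leaves /p/, /j/, /k/, /θ/ stranded (at most one coda consonant is licensed; onsets are limited to one consonant).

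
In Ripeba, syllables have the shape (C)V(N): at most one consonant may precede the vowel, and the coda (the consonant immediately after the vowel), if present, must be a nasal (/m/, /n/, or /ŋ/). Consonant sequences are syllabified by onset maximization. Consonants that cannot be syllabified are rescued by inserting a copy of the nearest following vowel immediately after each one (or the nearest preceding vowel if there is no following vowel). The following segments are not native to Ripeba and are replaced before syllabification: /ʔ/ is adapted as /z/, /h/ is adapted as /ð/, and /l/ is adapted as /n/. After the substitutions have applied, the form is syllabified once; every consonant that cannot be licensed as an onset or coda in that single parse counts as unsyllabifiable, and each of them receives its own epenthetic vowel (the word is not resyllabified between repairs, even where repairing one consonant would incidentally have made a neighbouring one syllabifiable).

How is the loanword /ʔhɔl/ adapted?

zɔðɔn

Substitution: /ʔ/ → /z/, /h/ → /ð/, /l/ → /n/, giving /zðɔn/.
Under (C)V(N), the unsyllabifiable consonants are /z/ (only a nasal (/m/, /n/, or /ŋ/) is licensed in coda position; onsets are limited to one consonant).
Inserting the epenthetic vowel yields /z/ → /zɔ/.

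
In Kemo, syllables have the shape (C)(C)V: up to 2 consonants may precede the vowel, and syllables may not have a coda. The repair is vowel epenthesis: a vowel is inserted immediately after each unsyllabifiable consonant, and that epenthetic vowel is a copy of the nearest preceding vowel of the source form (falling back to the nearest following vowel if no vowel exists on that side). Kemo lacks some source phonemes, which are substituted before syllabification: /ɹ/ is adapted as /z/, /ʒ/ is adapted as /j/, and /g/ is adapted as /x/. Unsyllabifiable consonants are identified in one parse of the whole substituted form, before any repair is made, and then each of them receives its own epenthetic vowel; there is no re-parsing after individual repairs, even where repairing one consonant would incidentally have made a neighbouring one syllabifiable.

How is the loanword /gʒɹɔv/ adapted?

xɔjzɔvɔ

Substitution: /g/ → /x/, /ʒ/ → /j/, /ɹ/ → /z/, giving /xjzɔv/.
The consonants /x/, /v/ cannot be parsed into a legal (C)(C)V syllable (no codas are permitted; onsets may contain at most 2 consonants).
Epenthesis after each stranded consonant: /x/ → /xɔ/, /v/ → /vɔ/.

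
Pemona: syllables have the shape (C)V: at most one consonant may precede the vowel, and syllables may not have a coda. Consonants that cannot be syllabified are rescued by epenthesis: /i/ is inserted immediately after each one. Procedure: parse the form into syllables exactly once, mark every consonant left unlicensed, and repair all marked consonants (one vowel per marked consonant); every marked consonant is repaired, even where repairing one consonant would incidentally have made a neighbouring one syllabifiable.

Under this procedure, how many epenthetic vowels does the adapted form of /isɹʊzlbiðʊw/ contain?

The unsyllabifiable consonants are /s/, /z/, /l/, /w/; each receives one epenthetic vowel.

4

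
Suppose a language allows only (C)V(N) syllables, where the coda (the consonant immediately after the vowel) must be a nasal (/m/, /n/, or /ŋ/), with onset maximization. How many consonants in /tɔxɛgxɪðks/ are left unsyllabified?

4

The consonants /g/, /ð/, /k/, /s/ cannot be parsed into a legal (C)V(N) syllable (only a nasal (/m/, /n/, or /ŋ/) is licensed in coda position; onsets are limited to one consonant).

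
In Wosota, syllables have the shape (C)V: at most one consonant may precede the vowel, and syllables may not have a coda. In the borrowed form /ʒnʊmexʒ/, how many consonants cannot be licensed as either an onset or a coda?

3

Under (C)V, the unsyllabifiable consonants are /ʒ/, /x/, /ʒ/ (no codas are permitted; onsets are limited to one consonant).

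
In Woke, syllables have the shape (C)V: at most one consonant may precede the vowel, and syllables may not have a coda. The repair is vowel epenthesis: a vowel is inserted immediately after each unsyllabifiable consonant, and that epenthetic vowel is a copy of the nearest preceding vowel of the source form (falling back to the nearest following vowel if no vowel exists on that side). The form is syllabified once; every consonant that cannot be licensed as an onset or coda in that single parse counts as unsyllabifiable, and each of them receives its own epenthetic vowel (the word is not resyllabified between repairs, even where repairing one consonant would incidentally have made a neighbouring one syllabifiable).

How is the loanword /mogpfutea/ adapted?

Syllabifying with onset maximization leaves /g/, /p/ stranded (no codas are permitted; onsets are limited to one consonant).
Epenthesis after each stranded consonant: /g/ → /go/, /p/ → /po/.

mogopofutea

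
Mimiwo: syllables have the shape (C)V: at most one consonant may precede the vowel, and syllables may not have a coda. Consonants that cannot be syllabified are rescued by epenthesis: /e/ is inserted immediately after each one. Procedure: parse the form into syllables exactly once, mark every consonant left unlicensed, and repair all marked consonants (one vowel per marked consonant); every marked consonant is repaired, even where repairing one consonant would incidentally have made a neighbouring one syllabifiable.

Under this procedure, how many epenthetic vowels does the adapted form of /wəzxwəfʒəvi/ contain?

3

The unsyllabifiable consonants are /z/, /x/, /f/; each receives one epenthetic vowel.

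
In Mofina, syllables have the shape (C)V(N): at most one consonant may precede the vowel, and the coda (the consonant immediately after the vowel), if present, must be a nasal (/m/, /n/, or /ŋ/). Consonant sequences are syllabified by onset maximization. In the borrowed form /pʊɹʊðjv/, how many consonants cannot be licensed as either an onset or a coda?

3

Under (C)V(N), the unsyllabifiable consonants are /ð/, /j/, /v/ (only a nasal (/m/, /n/, or /ŋ/) is licensed in coda position; onsets are limited to one consonant).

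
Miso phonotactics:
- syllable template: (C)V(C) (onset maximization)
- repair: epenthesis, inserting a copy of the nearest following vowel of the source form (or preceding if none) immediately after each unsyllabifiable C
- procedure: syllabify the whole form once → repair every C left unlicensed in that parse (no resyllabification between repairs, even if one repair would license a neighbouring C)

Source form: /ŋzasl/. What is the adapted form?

The consonants /ŋ/, /l/ cannot be parsed into a legal (C)V(C) syllable (at most one coda consonant is licensed; onsets are limited to one consonant).
Each unlicensed consonant becomes the onset of a new syllable: /ŋ/ → /ŋa/, /l/ → /la/.

ŋazasla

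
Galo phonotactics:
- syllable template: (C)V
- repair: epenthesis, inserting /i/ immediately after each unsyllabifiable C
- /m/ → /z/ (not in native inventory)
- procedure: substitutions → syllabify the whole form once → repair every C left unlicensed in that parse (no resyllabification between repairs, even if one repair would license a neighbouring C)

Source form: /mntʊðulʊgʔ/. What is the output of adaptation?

Substitution: /m/ → /z/, giving /zntʊðulʊgʔ/.
Under (C)V, the unsyllabifiable consonants are /z/, /n/, /g/, /ʔ/ (no codas are permitted; onsets are limited to one consonant).
Each unlicensed consonant becomes the onset of a new syllable: /z/ → /zi/, /n/ → /ni/, /g/ → /gi/, /ʔ/ → /ʔi/.

zinitʊðulʊgiʔi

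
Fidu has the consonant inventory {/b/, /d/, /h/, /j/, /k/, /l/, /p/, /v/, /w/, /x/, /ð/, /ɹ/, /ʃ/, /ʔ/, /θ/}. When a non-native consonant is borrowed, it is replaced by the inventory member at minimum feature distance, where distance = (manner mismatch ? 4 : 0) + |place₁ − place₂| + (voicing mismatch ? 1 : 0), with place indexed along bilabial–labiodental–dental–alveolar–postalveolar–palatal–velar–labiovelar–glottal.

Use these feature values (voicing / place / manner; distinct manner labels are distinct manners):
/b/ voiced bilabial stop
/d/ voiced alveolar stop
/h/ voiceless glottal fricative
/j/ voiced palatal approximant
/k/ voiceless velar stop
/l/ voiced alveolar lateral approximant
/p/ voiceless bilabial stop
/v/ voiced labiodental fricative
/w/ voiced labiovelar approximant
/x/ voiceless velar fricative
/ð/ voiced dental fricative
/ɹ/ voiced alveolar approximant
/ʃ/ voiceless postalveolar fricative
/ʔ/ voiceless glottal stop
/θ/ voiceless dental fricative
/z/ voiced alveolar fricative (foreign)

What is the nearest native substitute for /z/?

ð

/ð/ is closest: same manner (fricative), place distance 1 (alveolar→dental), same voicing; total 1. Next closest is /v/ at distance 2.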